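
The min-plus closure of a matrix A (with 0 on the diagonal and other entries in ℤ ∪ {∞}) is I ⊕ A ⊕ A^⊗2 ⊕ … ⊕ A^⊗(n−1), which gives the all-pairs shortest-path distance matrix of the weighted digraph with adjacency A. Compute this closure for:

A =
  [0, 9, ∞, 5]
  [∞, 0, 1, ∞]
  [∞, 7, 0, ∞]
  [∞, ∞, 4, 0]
Closure =
  [0, 9, 9, 5]
  [∞, 0, 1, ∞]
  [∞, 7, 0, ∞]
  [∞, 11, 4, 0]

This is the Floyd-Warshall all-pairs shortest-path computation. For each intermediate vertex k = 0, 1, …, 3, update dist[i][j] ← min(dist[i][j], dist[i][k] + dist[k][j]). The final matrix gives, for each (i, j), the minimum total weight of any directed path from i to j (possibly empty when i = j).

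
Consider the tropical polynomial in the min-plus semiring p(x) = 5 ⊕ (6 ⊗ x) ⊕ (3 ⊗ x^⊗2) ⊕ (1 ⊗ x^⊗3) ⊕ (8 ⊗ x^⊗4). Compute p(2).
p(2) = 5

A tropical monomial a ⊗ x^⊗i evaluates to a + i · x. Evaluating each term at x = 2:
  Term 0 contributes 5 + 0 · 2 = 5
  Term 1 contributes 6 + 1 · 2 = 8
  Term 2 contributes 3 + 2 · 2 = 7
  Term 3 contributes 1 + 3 · 2 = 7
  Term 4 contributes 8 + 4 · 2 = 16
p(2) = ⊕ of these = min[5, 8, 7, 7, 16] = 5.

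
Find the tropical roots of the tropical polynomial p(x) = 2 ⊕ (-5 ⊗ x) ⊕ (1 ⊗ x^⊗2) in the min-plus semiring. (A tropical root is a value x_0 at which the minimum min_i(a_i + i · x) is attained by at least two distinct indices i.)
Roots: {-6, 7}

Each tropical root is a break point of the lower envelope of the lines y = a_i + i · x (there are 3 lines, with slopes 0, 1, ..., 2). Only the lines that attain the minimum somewhere contribute to roots; other lines are dominated. Here the surviving (envelope) indices are i = 2, i = 1, i = 0.
Intersections between consecutive envelope lines give the roots: for adjacent envelope indices i < j the intersection is x = (a_i − a_j) / (j − i). Reading off the sorted break points: {-6, 7}.
Verification: at each break x_0, at least two indices attain the minimum of min_i(a_i + i · x_0).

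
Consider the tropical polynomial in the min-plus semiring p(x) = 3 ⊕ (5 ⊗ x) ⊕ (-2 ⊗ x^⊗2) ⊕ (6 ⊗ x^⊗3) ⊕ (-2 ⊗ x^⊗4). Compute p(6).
p(6) = 3

A tropical monomial a ⊗ x^⊗i evaluates to a + i · x. Evaluating each term at x = 6:
  Term 0 contributes 3 + 0 · 6 = 3
  Term 1 contributes 5 + 1 · 6 = 11
  Term 2 contributes -2 + 2 · 6 = 10
  Term 3 contributes 6 + 3 · 6 = 24
  Term 4 contributes -2 + 4 · 6 = 22
p(6) = ⊕ of these = min[3, 11, 10, 24, 22] = 3.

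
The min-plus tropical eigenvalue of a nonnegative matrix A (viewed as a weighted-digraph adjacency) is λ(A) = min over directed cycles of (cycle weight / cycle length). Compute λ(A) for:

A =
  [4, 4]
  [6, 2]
λ(A) = 2

Enumerate directed cycles and compute their means (weight / length). Sample:
  cycle 0 → 0: weight = 4, length = 1, mean = 4/1 ≈ 4.000
  cycle 1 → 1: weight = 2, length = 1, mean = 2/1 ≈ 2.000
  cycle 0 → 1 → 0: weight = 10, length = 2, mean = 10/2 ≈ 5.000
  cycle 1 → 0 → 1: weight = 10, length = 2, mean = 10/2 ≈ 5.000
Minimum mean = 2.000, attained e.g. along the cycle 1 → 1 with weight 2 and length 1. So λ(A) = 2/1 = 2.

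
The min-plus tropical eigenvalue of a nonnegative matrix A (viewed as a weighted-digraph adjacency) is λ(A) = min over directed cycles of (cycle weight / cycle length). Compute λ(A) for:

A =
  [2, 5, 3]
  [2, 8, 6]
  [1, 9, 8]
λ(A) = 2

Enumerate directed cycles and compute their means (weight / length). Sample:
  cycle 0 → 0: weight = 2, length = 1, mean = 2/1 ≈ 2.000
  cycle 1 → 1: weight = 8, length = 1, mean = 8/1 ≈ 8.000
  cycle 2 → 2: weight = 8, length = 1, mean = 8/1 ≈ 8.000
  cycle 0 → 1 → 0: weight = 7, length = 2, mean = 7/2 ≈ 3.500
  cycle 0 → 2 → 0: weight = 4, length = 2, mean = 4/2 ≈ 2.000
  cycle 1 → 0 → 1: weight = 7, length = 2, mean = 7/2 ≈ 3.500
Minimum mean = 2.000, attained e.g. along the cycle 0 → 0 with weight 2 and length 1. So λ(A) = 2/1 = 2.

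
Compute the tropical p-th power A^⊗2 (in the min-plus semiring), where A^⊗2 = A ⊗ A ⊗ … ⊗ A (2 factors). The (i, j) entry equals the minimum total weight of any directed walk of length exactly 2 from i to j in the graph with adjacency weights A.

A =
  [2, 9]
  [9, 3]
A^⊗2 =
  [4, 11]
  [11, 6]

Each entry (A^⊗2)_ij equals the minimum over all length-2 walks i = v_0 → v_1 → … → v_2 = j of Σ_t A[v_t][v_{t+1}]. For example, for (i, j) = (0, 1) we minimise over 2 possible intermediate vertex sequences; the minimum is 11, attained along the walk 0 → 0 → 1.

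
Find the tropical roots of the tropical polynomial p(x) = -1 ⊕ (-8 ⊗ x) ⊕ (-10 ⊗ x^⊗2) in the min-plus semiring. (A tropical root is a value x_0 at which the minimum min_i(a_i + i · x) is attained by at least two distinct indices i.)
Roots: {2, 7}

Each tropical root is a break point of the lower envelope of the lines y = a_i + i · x (there are 3 lines, with slopes 0, 1, ..., 2). Only the lines that attain the minimum somewhere contribute to roots; other lines are dominated. Here the surviving (envelope) indices are i = 2, i = 1, i = 0.
Intersections between consecutive envelope lines give the roots: for adjacent envelope indices i < j the intersection is x = (a_i − a_j) / (j − i). Reading off the sorted break points: {2, 7}.
Verification: at each break x_0, at least two indices attain the minimum of min_i(a_i + i · x_0).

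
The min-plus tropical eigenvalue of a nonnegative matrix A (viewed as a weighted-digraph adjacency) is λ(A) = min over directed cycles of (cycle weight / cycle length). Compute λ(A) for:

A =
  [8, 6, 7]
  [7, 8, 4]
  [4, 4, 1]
λ(A) = 1

Enumerate directed cycles and compute their means (weight / length). Sample:
  cycle 0 → 0: weight = 8, length = 1, mean = 8/1 ≈ 8.000
  cycle 1 → 1: weight = 8, length = 1, mean = 8/1 ≈ 8.000
  cycle 2 → 2: weight = 1, length = 1, mean = 1/1 ≈ 1.000
  cycle 0 → 1 → 0: weight = 13, length = 2, mean = 13/2 ≈ 6.500
  cycle 0 → 2 → 0: weight = 11, length = 2, mean = 11/2 ≈ 5.500
  cycle 1 → 0 → 1: weight = 13, length = 2, mean = 13/2 ≈ 6.500
Minimum mean = 1.000, attained e.g. along the cycle 2 → 2 with weight 1 and length 1. So λ(A) = 1/1 = 1.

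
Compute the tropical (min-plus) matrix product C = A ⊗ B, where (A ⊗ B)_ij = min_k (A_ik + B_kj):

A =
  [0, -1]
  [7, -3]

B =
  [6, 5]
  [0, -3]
A ⊗ B =
  [-1, -4]
  [-3, -6]

Apply the min-plus product entry-by-entry:
  C[0][0] = min over k of (A[0][0] + B[0][0] = 0 + 6 = 6, A[0][1] + B[1][0] = -1 + 0 = -1) = -1 (attained at k = 1)
  C[0][1] = min over k of (A[0][0] + B[0][1] = 0 + 5 = 5, A[0][1] + B[1][1] = -1 + -3 = -4) = -4 (attained at k = 1)
  C[1][0] = min over k of (A[1][0] + B[0][0] = 7 + 6 = 13, A[1][1] + B[1][0] = -3 + 0 = -3) = -3 (attained at k = 1)
  C[1][1] = min over k of (A[1][0] + B[0][1] = 7 + 5 = 12, A[1][1] + B[1][1] = -3 + -3 = -6) = -6 (attained at k = 1)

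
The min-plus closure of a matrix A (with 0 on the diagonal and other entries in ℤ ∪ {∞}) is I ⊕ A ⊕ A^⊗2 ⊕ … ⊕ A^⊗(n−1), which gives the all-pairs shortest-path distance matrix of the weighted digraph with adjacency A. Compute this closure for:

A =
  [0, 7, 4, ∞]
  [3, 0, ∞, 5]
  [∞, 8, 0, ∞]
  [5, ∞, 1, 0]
Closure =
  [0, 7, 4, 12]
  [3, 0, 6, 5]
  [11, 8, 0, 13]
  [5, 9, 1, 0]

This is the Floyd-Warshall all-pairs shortest-path computation. For each intermediate vertex k = 0, 1, …, 3, update dist[i][j] ← min(dist[i][j], dist[i][k] + dist[k][j]). The final matrix gives, for each (i, j), the minimum total weight of any directed path from i to j (possibly empty when i = j).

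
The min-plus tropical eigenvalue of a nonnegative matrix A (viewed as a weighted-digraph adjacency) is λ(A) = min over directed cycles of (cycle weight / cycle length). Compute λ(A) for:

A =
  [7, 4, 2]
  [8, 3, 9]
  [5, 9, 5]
λ(A) = 3

Enumerate directed cycles and compute their means (weight / length). Sample:
  cycle 0 → 0: weight = 7, length = 1, mean = 7/1 ≈ 7.000
  cycle 1 → 1: weight = 3, length = 1, mean = 3/1 ≈ 3.000
  cycle 2 → 2: weight = 5, length = 1, mean = 5/1 ≈ 5.000
  cycle 0 → 1 → 0: weight = 12, length = 2, mean = 12/2 ≈ 6.000
  cycle 0 → 2 → 0: weight = 7, length = 2, mean = 7/2 ≈ 3.500
  cycle 1 → 0 → 1: weight = 12, length = 2, mean = 12/2 ≈ 6.000
Minimum mean = 3.000, attained e.g. along the cycle 1 → 1 with weight 3 and length 1. So λ(A) = 3/1 = 3.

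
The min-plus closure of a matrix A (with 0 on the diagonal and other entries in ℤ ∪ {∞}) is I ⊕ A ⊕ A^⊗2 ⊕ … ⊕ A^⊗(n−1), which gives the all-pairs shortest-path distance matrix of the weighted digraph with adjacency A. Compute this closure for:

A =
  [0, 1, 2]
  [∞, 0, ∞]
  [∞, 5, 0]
Closure =
  [0, 1, 2]
  [∞, 0, ∞]
  [∞, 5, 0]

This is the Floyd-Warshall all-pairs shortest-path computation. For each intermediate vertex k = 0, 1, …, 2, update dist[i][j] ← min(dist[i][j], dist[i][k] + dist[k][j]). The final matrix gives, for each (i, j), the minimum total weight of any directed path from i to j (possibly empty when i = j).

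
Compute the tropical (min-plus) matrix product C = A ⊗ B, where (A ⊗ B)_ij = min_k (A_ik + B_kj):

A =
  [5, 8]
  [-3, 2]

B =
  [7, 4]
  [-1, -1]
A ⊗ B =
  [7, 7]
  [1, 1]

Apply the min-plus product entry-by-entry:
  C[0][0] = min over k of (A[0][0] + B[0][0] = 5 + 7 = 12, A[0][1] + B[1][0] = 8 + -1 = 7) = 7 (attained at k = 1)
  C[0][1] = min over k of (A[0][0] + B[0][1] = 5 + 4 = 9, A[0][1] + B[1][1] = 8 + -1 = 7) = 7 (attained at k = 1)
  C[1][0] = min over k of (A[1][0] + B[0][0] = -3 + 7 = 4, A[1][1] + B[1][0] = 2 + -1 = 1) = 1 (attained at k = 1)
  C[1][1] = min over k of (A[1][0] + B[0][1] = -3 + 4 = 1, A[1][1] + B[1][1] = 2 + -1 = 1) = 1 (attained at k = 0)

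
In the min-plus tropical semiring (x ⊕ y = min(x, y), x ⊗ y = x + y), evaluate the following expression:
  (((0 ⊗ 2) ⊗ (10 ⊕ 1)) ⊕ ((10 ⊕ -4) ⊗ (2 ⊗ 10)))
(((0 ⊗ 2) ⊗ (10 ⊕ 1)) ⊕ ((10 ⊕ -4) ⊗ (2 ⊗ 10))) = 3

Expand innermost to outermost. Recall ⊕ takes the minimum of its arguments and ⊗ takes their sum. Working out the expression (((0 ⊗ 2) ⊗ (10 ⊕ 1)) ⊕ ((10 ⊕ -4) ⊗ (2 ⊗ 10))) gives 3.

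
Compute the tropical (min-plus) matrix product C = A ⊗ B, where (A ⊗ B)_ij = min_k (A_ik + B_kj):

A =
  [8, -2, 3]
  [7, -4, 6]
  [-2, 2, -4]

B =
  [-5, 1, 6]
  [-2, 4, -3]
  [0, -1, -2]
A ⊗ B =
  [-4, 2, -5]
  [-6, 0, -7]
  [-7, -5, -6]

Apply the min-plus product entry-by-entry:
  C[0][0] = min over k of (A[0][0] + B[0][0] = 8 + -5 = 3, A[0][1] + B[1][0] = -2 + -2 = -4, A[0][2] + B[2][0] = 3 + 0 = 3) = -4 (attained at k = 1)
  C[0][1] = min over k of (A[0][0] + B[0][1] = 8 + 1 = 9, A[0][1] + B[1][1] = -2 + 4 = 2, A[0][2] + B[2][1] = 3 + -1 = 2) = 2 (attained at k = 1)
  C[0][2] = min over k of (A[0][0] + B[0][2] = 8 + 6 = 14, A[0][1] + B[1][2] = -2 + -3 = -5, A[0][2] + B[2][2] = 3 + -2 = 1) = -5 (attained at k = 1)
  C[1][0] = min over k of (A[1][0] + B[0][0] = 7 + -5 = 2, A[1][1] + B[1][0] = -4 + -2 = -6, A[1][2] + B[2][0] = 6 + 0 = 6) = -6 (attained at k = 1)
  C[1][1] = min over k of (A[1][0] + B[0][1] = 7 + 1 = 8, A[1][1] + B[1][1] = -4 + 4 = 0, A[1][2] + B[2][1] = 6 + -1 = 5) = 0 (attained at k = 1)
  C[1][2] = min over k of (A[1][0] + B[0][2] = 7 + 6 = 13, A[1][1] + B[1][2] = -4 + -3 = -7, A[1][2] + B[2][2] = 6 + -2 = 4) = -7 (attained at k = 1)
  C[2][0] = min over k of (A[2][0] + B[0][0] = -2 + -5 = -7, A[2][1] + B[1][0] = 2 + -2 = 0, A[2][2] + B[2][0] = -4 + 0 = -4) = -7 (attained at k = 0)
  C[2][1] = min over k of (A[2][0] + B[0][1] = -2 + 1 = -1, A[2][1] + B[1][1] = 2 + 4 = 6, A[2][2] + B[2][1] = -4 + -1 = -5) = -5 (attained at k = 2)
  C[2][2] = min over k of (A[2][0] + B[0][2] = -2 + 6 = 4, A[2][1] + B[1][2] = 2 + -3 = -1, A[2][2] + B[2][2] = -4 + -2 = -6) = -6 (attained at k = 2)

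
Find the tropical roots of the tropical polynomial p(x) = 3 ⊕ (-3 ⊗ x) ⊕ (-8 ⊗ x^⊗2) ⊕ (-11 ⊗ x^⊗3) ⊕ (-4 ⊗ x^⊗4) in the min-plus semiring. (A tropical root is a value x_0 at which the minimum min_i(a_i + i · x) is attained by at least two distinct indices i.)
Roots: {-7, 3, 5, 6}

Each tropical root is a break point of the lower envelope of the lines y = a_i + i · x (there are 5 lines, with slopes 0, 1, ..., 4). Only the lines that attain the minimum somewhere contribute to roots; other lines are dominated. Here the surviving (envelope) indices are i = 4, i = 3, i = 2, i = 1, i = 0.
Intersections between consecutive envelope lines give the roots: for adjacent envelope indices i < j the intersection is x = (a_i − a_j) / (j − i). Reading off the sorted break points: {-7, 3, 5, 6}.
Verification: at each break x_0, at least two indices attain the minimum of min_i(a_i + i · x_0).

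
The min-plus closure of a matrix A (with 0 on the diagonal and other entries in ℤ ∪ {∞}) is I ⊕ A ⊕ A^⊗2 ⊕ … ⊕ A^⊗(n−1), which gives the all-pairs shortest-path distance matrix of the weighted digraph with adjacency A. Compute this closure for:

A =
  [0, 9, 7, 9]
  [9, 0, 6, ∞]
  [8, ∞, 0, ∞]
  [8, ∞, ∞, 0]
Closure =
  [0, 9, 7, 9]
  [9, 0, 6, 18]
  [8, 17, 0, 17]
  [8, 17, 15, 0]

This is the Floyd-Warshall all-pairs shortest-path computation. For each intermediate vertex k = 0, 1, …, 3, update dist[i][j] ← min(dist[i][j], dist[i][k] + dist[k][j]). The final matrix gives, for each (i, j), the minimum total weight of any directed path from i to j (possibly empty when i = j).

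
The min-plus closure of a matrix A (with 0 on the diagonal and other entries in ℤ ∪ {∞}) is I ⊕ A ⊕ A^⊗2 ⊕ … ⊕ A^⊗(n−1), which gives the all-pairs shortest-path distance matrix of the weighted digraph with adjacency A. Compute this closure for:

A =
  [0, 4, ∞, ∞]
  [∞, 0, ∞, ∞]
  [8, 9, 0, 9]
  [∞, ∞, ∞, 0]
Closure =
  [0, 4, ∞, ∞]
  [∞, 0, ∞, ∞]
  [8, 9, 0, 9]
  [∞, ∞, ∞, 0]

This is the Floyd-Warshall all-pairs shortest-path computation. For each intermediate vertex k = 0, 1, …, 3, update dist[i][j] ← min(dist[i][j], dist[i][k] + dist[k][j]). The final matrix gives, for each (i, j), the minimum total weight of any directed path from i to j (possibly empty when i = j).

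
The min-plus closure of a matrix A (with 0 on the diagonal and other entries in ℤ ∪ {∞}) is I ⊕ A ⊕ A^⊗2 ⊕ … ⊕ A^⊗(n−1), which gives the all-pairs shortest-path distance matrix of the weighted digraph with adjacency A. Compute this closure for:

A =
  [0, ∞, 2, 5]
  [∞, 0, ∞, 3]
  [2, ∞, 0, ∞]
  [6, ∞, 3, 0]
Closure =
  [0, ∞, 2, 5]
  [8, 0, 6, 3]
  [2, ∞, 0, 7]
  [5, ∞, 3, 0]

This is the Floyd-Warshall all-pairs shortest-path computation. For each intermediate vertex k = 0, 1, …, 3, update dist[i][j] ← min(dist[i][j], dist[i][k] + dist[k][j]). The final matrix gives, for each (i, j), the minimum total weight of any directed path from i to j (possibly empty when i = j).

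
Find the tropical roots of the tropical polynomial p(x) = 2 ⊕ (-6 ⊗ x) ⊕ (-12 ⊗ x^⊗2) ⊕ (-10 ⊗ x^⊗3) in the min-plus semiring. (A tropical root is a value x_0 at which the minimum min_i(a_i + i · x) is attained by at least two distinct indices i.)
Roots: {-2, 6, 8}

Each tropical root is a break point of the lower envelope of the lines y = a_i + i · x (there are 4 lines, with slopes 0, 1, ..., 3). Only the lines that attain the minimum somewhere contribute to roots; other lines are dominated. Here the surviving (envelope) indices are i = 3, i = 2, i = 1, i = 0.
Intersections between consecutive envelope lines give the roots: for adjacent envelope indices i < j the intersection is x = (a_i − a_j) / (j − i). Reading off the sorted break points: {-2, 6, 8}.
Verification: at each break x_0, at least two indices attain the minimum of min_i(a_i + i · x_0).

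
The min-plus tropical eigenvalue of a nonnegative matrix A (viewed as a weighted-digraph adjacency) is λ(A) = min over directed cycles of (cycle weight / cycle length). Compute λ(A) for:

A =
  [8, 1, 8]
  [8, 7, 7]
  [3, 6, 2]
λ(A) = 2

Enumerate directed cycles and compute their means (weight / length). Sample:
  cycle 0 → 0: weight = 8, length = 1, mean = 8/1 ≈ 8.000
  cycle 1 → 1: weight = 7, length = 1, mean = 7/1 ≈ 7.000
  cycle 2 → 2: weight = 2, length = 1, mean = 2/1 ≈ 2.000
  cycle 0 → 1 → 0: weight = 9, length = 2, mean = 9/2 ≈ 4.500
  cycle 0 → 2 → 0: weight = 11, length = 2, mean = 11/2 ≈ 5.500
  cycle 1 → 0 → 1: weight = 9, length = 2, mean = 9/2 ≈ 4.500
Minimum mean = 2.000, attained e.g. along the cycle 2 → 2 with weight 2 and length 1. So λ(A) = 2/1 = 2.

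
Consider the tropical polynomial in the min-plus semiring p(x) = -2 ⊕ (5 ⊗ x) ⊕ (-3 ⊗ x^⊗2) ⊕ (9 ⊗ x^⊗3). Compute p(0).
p(0) = -3

A tropical monomial a ⊗ x^⊗i evaluates to a + i · x. Evaluating each term at x = 0:
  Term 0 contributes -2 + 0 · 0 = -2
  Term 1 contributes 5 + 1 · 0 = 5
  Term 2 contributes -3 + 2 · 0 = -3
  Term 3 contributes 9 + 3 · 0 = 9
p(0) = ⊕ of these = min[-2, 5, -3, 9] = -3.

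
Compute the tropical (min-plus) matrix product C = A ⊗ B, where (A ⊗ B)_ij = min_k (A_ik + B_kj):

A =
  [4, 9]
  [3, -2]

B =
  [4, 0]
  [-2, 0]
A ⊗ B =
  [7, 4]
  [-4, -2]

Apply the min-plus product entry-by-entry:
  C[0][0] = min over k of (A[0][0] + B[0][0] = 4 + 4 = 8, A[0][1] + B[1][0] = 9 + -2 = 7) = 7 (attained at k = 1)
  C[0][1] = min over k of (A[0][0] + B[0][1] = 4 + 0 = 4, A[0][1] + B[1][1] = 9 + 0 = 9) = 4 (attained at k = 0)
  C[1][0] = min over k of (A[1][0] + B[0][0] = 3 + 4 = 7, A[1][1] + B[1][0] = -2 + -2 = -4) = -4 (attained at k = 1)
  C[1][1] = min over k of (A[1][0] + B[0][1] = 3 + 0 = 3, A[1][1] + B[1][1] = -2 + 0 = -2) = -2 (attained at k = 1)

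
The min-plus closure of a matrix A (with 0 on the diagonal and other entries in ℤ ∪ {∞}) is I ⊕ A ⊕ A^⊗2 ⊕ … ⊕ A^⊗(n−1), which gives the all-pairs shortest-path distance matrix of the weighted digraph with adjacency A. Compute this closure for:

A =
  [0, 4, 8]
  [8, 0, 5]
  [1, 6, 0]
Closure =
  [0, 4, 8]
  [6, 0, 5]
  [1, 5, 0]

This is the Floyd-Warshall all-pairs shortest-path computation. For each intermediate vertex k = 0, 1, …, 2, update dist[i][j] ← min(dist[i][j], dist[i][k] + dist[k][j]). The final matrix gives, for each (i, j), the minimum total weight of any directed path from i to j (possibly empty when i = j).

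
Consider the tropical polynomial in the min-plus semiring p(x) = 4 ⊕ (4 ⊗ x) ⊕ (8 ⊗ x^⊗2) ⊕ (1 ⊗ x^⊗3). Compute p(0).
p(0) = 1

A tropical monomial a ⊗ x^⊗i evaluates to a + i · x. Evaluating each term at x = 0:
  Term 0 contributes 4 + 0 · 0 = 4
  Term 1 contributes 4 + 1 · 0 = 4
  Term 2 contributes 8 + 2 · 0 = 8
  Term 3 contributes 1 + 3 · 0 = 1
p(0) = ⊕ of these = min[4, 4, 8, 1] = 1.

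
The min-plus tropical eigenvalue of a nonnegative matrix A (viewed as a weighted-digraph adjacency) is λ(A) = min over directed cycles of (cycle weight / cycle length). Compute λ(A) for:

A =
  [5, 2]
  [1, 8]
λ(A) = 3/2

Enumerate directed cycles and compute their means (weight / length). Sample:
  cycle 0 → 0: weight = 5, length = 1, mean = 5/1 ≈ 5.000
  cycle 1 → 1: weight = 8, length = 1, mean = 8/1 ≈ 8.000
  cycle 0 → 1 → 0: weight = 3, length = 2, mean = 3/2 ≈ 1.500
  cycle 1 → 0 → 1: weight = 3, length = 2, mean = 3/2 ≈ 1.500
Minimum mean = 1.500, attained e.g. along the cycle 0 → 1 → 0 with weight 3 and length 2. So λ(A) = 3/2 = 3/2.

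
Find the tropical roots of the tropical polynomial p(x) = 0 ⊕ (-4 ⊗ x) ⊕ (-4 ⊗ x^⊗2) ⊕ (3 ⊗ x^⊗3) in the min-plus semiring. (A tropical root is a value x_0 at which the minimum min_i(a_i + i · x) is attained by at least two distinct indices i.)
Roots: {-7, 0, 4}

Each tropical root is a break point of the lower envelope of the lines y = a_i + i · x (there are 4 lines, with slopes 0, 1, ..., 3). Only the lines that attain the minimum somewhere contribute to roots; other lines are dominated. Here the surviving (envelope) indices are i = 3, i = 2, i = 1, i = 0.
Intersections between consecutive envelope lines give the roots: for adjacent envelope indices i < j the intersection is x = (a_i − a_j) / (j − i). Reading off the sorted break points: {-7, 0, 4}.
Verification: at each break x_0, at least two indices attain the minimum of min_i(a_i + i · x_0).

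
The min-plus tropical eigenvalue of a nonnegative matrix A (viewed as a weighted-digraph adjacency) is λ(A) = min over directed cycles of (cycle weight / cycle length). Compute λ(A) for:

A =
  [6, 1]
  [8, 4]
λ(A) = 4

Enumerate directed cycles and compute their means (weight / length). Sample:
  cycle 0 → 0: weight = 6, length = 1, mean = 6/1 ≈ 6.000
  cycle 1 → 1: weight = 4, length = 1, mean = 4/1 ≈ 4.000
  cycle 0 → 1 → 0: weight = 9, length = 2, mean = 9/2 ≈ 4.500
  cycle 1 → 0 → 1: weight = 9, length = 2, mean = 9/2 ≈ 4.500
Minimum mean = 4.000, attained e.g. along the cycle 1 → 1 with weight 4 and length 1. So λ(A) = 4/1 = 4.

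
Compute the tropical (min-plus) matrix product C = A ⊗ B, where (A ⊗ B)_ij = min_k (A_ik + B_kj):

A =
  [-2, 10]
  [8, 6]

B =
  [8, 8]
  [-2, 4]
A ⊗ B =
  [6, 6]
  [4, 10]

Apply the min-plus product entry-by-entry:
  C[0][0] = min over k of (A[0][0] + B[0][0] = -2 + 8 = 6, A[0][1] + B[1][0] = 10 + -2 = 8) = 6 (attained at k = 0)
  C[0][1] = min over k of (A[0][0] + B[0][1] = -2 + 8 = 6, A[0][1] + B[1][1] = 10 + 4 = 14) = 6 (attained at k = 0)
  C[1][0] = min over k of (A[1][0] + B[0][0] = 8 + 8 = 16, A[1][1] + B[1][0] = 6 + -2 = 4) = 4 (attained at k = 1)
  C[1][1] = min over k of (A[1][0] + B[0][1] = 8 + 8 = 16, A[1][1] + B[1][1] = 6 + 4 = 10) = 10 (attained at k = 1)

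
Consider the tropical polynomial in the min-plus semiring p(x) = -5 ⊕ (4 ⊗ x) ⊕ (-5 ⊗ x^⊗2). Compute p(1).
p(1) = -5

A tropical monomial a ⊗ x^⊗i evaluates to a + i · x. Evaluating each term at x = 1:
  Term 0 contributes -5 + 0 · 1 = -5
  Term 1 contributes 4 + 1 · 1 = 5
  Term 2 contributes -5 + 2 · 1 = -3
p(1) = ⊕ of these = min[-5, 5, -3] = -5.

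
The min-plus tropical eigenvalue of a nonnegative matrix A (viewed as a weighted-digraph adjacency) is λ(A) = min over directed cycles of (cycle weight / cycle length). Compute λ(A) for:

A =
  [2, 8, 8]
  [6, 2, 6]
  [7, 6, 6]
λ(A) = 2

Enumerate directed cycles and compute their means (weight / length). Sample:
  cycle 0 → 0: weight = 2, length = 1, mean = 2/1 ≈ 2.000
  cycle 1 → 1: weight = 2, length = 1, mean = 2/1 ≈ 2.000
  cycle 2 → 2: weight = 6, length = 1, mean = 6/1 ≈ 6.000
  cycle 0 → 1 → 0: weight = 14, length = 2, mean = 14/2 ≈ 7.000
  cycle 0 → 2 → 0: weight = 15, length = 2, mean = 15/2 ≈ 7.500
  cycle 1 → 0 → 1: weight = 14, length = 2, mean = 14/2 ≈ 7.000
Minimum mean = 2.000, attained e.g. along the cycle 0 → 0 with weight 2 and length 1. So λ(A) = 2/1 = 2.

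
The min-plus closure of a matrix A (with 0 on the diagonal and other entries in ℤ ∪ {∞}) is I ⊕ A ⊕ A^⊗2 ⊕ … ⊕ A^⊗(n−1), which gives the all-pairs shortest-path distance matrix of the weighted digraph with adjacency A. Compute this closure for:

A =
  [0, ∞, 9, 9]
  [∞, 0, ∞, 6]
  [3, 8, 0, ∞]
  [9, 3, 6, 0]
Closure =
  [0, 12, 9, 9]
  [15, 0, 12, 6]
  [3, 8, 0, 12]
  [9, 3, 6, 0]

This is the Floyd-Warshall all-pairs shortest-path computation. For each intermediate vertex k = 0, 1, …, 3, update dist[i][j] ← min(dist[i][j], dist[i][k] + dist[k][j]). The final matrix gives, for each (i, j), the minimum total weight of any directed path from i to j (possibly empty when i = j).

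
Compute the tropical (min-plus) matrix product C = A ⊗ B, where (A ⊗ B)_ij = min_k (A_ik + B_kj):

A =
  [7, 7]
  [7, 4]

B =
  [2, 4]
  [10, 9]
A ⊗ B =
  [9, 11]
  [9, 11]

Apply the min-plus product entry-by-entry:
  C[0][0] = min over k of (A[0][0] + B[0][0] = 7 + 2 = 9, A[0][1] + B[1][0] = 7 + 10 = 17) = 9 (attained at k = 0)
  C[0][1] = min over k of (A[0][0] + B[0][1] = 7 + 4 = 11, A[0][1] + B[1][1] = 7 + 9 = 16) = 11 (attained at k = 0)
  C[1][0] = min over k of (A[1][0] + B[0][0] = 7 + 2 = 9, A[1][1] + B[1][0] = 4 + 10 = 14) = 9 (attained at k = 0)
  C[1][1] = min over k of (A[1][0] + B[0][1] = 7 + 4 = 11, A[1][1] + B[1][1] = 4 + 9 = 13) = 11 (attained at k = 0)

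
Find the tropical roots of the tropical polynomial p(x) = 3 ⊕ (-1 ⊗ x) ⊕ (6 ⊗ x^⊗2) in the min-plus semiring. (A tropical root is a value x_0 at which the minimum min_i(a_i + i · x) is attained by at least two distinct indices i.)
Roots: {-7, 4}

Each tropical root is a break point of the lower envelope of the lines y = a_i + i · x (there are 3 lines, with slopes 0, 1, ..., 2). Only the lines that attain the minimum somewhere contribute to roots; other lines are dominated. Here the surviving (envelope) indices are i = 2, i = 1, i = 0.
Intersections between consecutive envelope lines give the roots: for adjacent envelope indices i < j the intersection is x = (a_i − a_j) / (j − i). Reading off the sorted break points: {-7, 4}.
Verification: at each break x_0, at least two indices attain the minimum of min_i(a_i + i · x_0).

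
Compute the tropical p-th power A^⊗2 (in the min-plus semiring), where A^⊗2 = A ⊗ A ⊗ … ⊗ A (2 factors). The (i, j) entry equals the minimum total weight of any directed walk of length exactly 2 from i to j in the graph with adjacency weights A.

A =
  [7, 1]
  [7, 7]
A^⊗2 =
  [8, 8]
  [14, 8]

Each entry (A^⊗2)_ij equals the minimum over all length-2 walks i = v_0 → v_1 → … → v_2 = j of Σ_t A[v_t][v_{t+1}]. For example, for (i, j) = (0, 1) we minimise over 2 possible intermediate vertex sequences; the minimum is 8, attained along the walk 0 → 0 → 1.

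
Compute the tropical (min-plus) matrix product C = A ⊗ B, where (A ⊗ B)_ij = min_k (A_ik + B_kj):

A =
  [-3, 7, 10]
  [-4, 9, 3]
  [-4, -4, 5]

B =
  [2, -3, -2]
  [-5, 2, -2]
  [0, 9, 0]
A ⊗ B =
  [-1, -6, -5]
  [-2, -7, -6]
  [-9, -7, -6]

Apply the min-plus product entry-by-entry:
  C[0][0] = min over k of (A[0][0] + B[0][0] = -3 + 2 = -1, A[0][1] + B[1][0] = 7 + -5 = 2, A[0][2] + B[2][0] = 10 + 0 = 10) = -1 (attained at k = 0)
  C[0][1] = min over k of (A[0][0] + B[0][1] = -3 + -3 = -6, A[0][1] + B[1][1] = 7 + 2 = 9, A[0][2] + B[2][1] = 10 + 9 = 19) = -6 (attained at k = 0)
  C[0][2] = min over k of (A[0][0] + B[0][2] = -3 + -2 = -5, A[0][1] + B[1][2] = 7 + -2 = 5, A[0][2] + B[2][2] = 10 + 0 = 10) = -5 (attained at k = 0)
  C[1][0] = min over k of (A[1][0] + B[0][0] = -4 + 2 = -2, A[1][1] + B[1][0] = 9 + -5 = 4, A[1][2] + B[2][0] = 3 + 0 = 3) = -2 (attained at k = 0)
  C[1][1] = min over k of (A[1][0] + B[0][1] = -4 + -3 = -7, A[1][1] + B[1][1] = 9 + 2 = 11, A[1][2] + B[2][1] = 3 + 9 = 12) = -7 (attained at k = 0)
  C[1][2] = min over k of (A[1][0] + B[0][2] = -4 + -2 = -6, A[1][1] + B[1][2] = 9 + -2 = 7, A[1][2] + B[2][2] = 3 + 0 = 3) = -6 (attained at k = 0)
  C[2][0] = min over k of (A[2][0] + B[0][0] = -4 + 2 = -2, A[2][1] + B[1][0] = -4 + -5 = -9, A[2][2] + B[2][0] = 5 + 0 = 5) = -9 (attained at k = 1)
  C[2][1] = min over k of (A[2][0] + B[0][1] = -4 + -3 = -7, A[2][1] + B[1][1] = -4 + 2 = -2, A[2][2] + B[2][1] = 5 + 9 = 14) = -7 (attained at k = 0)
  C[2][2] = min over k of (A[2][0] + B[0][2] = -4 + -2 = -6, A[2][1] + B[1][2] = -4 + -2 = -6, A[2][2] + B[2][2] = 5 + 0 = 5) = -6 (attained at k = 0)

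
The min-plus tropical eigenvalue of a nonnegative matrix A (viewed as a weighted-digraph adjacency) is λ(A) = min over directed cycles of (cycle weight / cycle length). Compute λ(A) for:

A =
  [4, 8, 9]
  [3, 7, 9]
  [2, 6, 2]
λ(A) = 2

Enumerate directed cycles and compute their means (weight / length). Sample:
  cycle 0 → 0: weight = 4, length = 1, mean = 4/1 ≈ 4.000
  cycle 1 → 1: weight = 7, length = 1, mean = 7/1 ≈ 7.000
  cycle 2 → 2: weight = 2, length = 1, mean = 2/1 ≈ 2.000
  cycle 0 → 1 → 0: weight = 11, length = 2, mean = 11/2 ≈ 5.500
  cycle 0 → 2 → 0: weight = 11, length = 2, mean = 11/2 ≈ 5.500
  cycle 1 → 0 → 1: weight = 11, length = 2, mean = 11/2 ≈ 5.500
Minimum mean = 2.000, attained e.g. along the cycle 2 → 2 with weight 2 and length 1. So λ(A) = 2/1 = 2.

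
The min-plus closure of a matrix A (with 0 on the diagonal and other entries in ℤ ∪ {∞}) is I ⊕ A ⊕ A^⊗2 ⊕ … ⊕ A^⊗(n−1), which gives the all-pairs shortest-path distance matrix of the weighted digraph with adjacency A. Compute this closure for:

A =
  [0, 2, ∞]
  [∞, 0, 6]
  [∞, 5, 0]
Closure =
  [0, 2, 8]
  [∞, 0, 6]
  [∞, 5, 0]

This is the Floyd-Warshall all-pairs shortest-path computation. For each intermediate vertex k = 0, 1, …, 2, update dist[i][j] ← min(dist[i][j], dist[i][k] + dist[k][j]). The final matrix gives, for each (i, j), the minimum total weight of any directed path from i to j (possibly empty when i = j).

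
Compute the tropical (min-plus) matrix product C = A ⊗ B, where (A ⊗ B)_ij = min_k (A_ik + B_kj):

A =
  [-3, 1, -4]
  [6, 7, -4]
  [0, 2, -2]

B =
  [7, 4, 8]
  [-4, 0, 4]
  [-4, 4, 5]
A ⊗ B =
  [-8, 0, 1]
  [-8, 0, 1]
  [-6, 2, 3]

Apply the min-plus product entry-by-entry:
  C[0][0] = min over k of (A[0][0] + B[0][0] = -3 + 7 = 4, A[0][1] + B[1][0] = 1 + -4 = -3, A[0][2] + B[2][0] = -4 + -4 = -8) = -8 (attained at k = 2)
  C[0][1] = min over k of (A[0][0] + B[0][1] = -3 + 4 = 1, A[0][1] + B[1][1] = 1 + 0 = 1, A[0][2] + B[2][1] = -4 + 4 = 0) = 0 (attained at k = 2)
  C[0][2] = min over k of (A[0][0] + B[0][2] = -3 + 8 = 5, A[0][1] + B[1][2] = 1 + 4 = 5, A[0][2] + B[2][2] = -4 + 5 = 1) = 1 (attained at k = 2)
  C[1][0] = min over k of (A[1][0] + B[0][0] = 6 + 7 = 13, A[1][1] + B[1][0] = 7 + -4 = 3, A[1][2] + B[2][0] = -4 + -4 = -8) = -8 (attained at k = 2)
  C[1][1] = min over k of (A[1][0] + B[0][1] = 6 + 4 = 10, A[1][1] + B[1][1] = 7 + 0 = 7, A[1][2] + B[2][1] = -4 + 4 = 0) = 0 (attained at k = 2)
  C[1][2] = min over k of (A[1][0] + B[0][2] = 6 + 8 = 14, A[1][1] + B[1][2] = 7 + 4 = 11, A[1][2] + B[2][2] = -4 + 5 = 1) = 1 (attained at k = 2)
  C[2][0] = min over k of (A[2][0] + B[0][0] = 0 + 7 = 7, A[2][1] + B[1][0] = 2 + -4 = -2, A[2][2] + B[2][0] = -2 + -4 = -6) = -6 (attained at k = 2)
  C[2][1] = min over k of (A[2][0] + B[0][1] = 0 + 4 = 4, A[2][1] + B[1][1] = 2 + 0 = 2, A[2][2] + B[2][1] = -2 + 4 = 2) = 2 (attained at k = 1)
  C[2][2] = min over k of (A[2][0] + B[0][2] = 0 + 8 = 8, A[2][1] + B[1][2] = 2 + 4 = 6, A[2][2] + B[2][2] = -2 + 5 = 3) = 3 (attained at k = 2)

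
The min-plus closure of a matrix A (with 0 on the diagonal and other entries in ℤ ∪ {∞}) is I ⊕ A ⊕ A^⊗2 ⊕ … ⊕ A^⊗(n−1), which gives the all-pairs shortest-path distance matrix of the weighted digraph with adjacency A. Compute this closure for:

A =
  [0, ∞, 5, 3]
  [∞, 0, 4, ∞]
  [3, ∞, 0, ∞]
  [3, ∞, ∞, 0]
Closure =
  [0, ∞, 5, 3]
  [7, 0, 4, 10]
  [3, ∞, 0, 6]
  [3, ∞, 8, 0]

This is the Floyd-Warshall all-pairs shortest-path computation. For each intermediate vertex k = 0, 1, …, 3, update dist[i][j] ← min(dist[i][j], dist[i][k] + dist[k][j]). The final matrix gives, for each (i, j), the minimum total weight of any directed path from i to j (possibly empty when i = j).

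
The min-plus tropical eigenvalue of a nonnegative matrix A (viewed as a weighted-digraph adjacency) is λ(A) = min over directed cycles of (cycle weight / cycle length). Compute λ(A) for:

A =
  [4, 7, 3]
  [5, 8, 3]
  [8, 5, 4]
λ(A) = 4

Enumerate directed cycles and compute their means (weight / length). Sample:
  cycle 0 → 0: weight = 4, length = 1, mean = 4/1 ≈ 4.000
  cycle 1 → 1: weight = 8, length = 1, mean = 8/1 ≈ 8.000
  cycle 2 → 2: weight = 4, length = 1, mean = 4/1 ≈ 4.000
  cycle 0 → 1 → 0: weight = 12, length = 2, mean = 12/2 ≈ 6.000
  cycle 0 → 2 → 0: weight = 11, length = 2, mean = 11/2 ≈ 5.500
  cycle 1 → 0 → 1: weight = 12, length = 2, mean = 12/2 ≈ 6.000
Minimum mean = 4.000, attained e.g. along the cycle 0 → 0 with weight 4 and length 1. So λ(A) = 4/1 = 4.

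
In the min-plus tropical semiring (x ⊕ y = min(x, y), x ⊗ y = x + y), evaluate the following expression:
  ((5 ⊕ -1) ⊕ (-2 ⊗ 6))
((5 ⊕ -1) ⊕ (-2 ⊗ 6)) = -1

Expand innermost to outermost. Recall ⊕ takes the minimum of its arguments and ⊗ takes their sum. Working out the expression ((5 ⊕ -1) ⊕ (-2 ⊗ 6)) gives -1.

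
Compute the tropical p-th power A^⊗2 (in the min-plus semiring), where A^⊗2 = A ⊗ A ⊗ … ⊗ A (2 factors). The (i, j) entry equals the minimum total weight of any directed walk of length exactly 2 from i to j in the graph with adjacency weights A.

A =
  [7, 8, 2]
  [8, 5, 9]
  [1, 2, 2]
A^⊗2 =
  [3, 4, 4]
  [10, 10, 10]
  [3, 4, 3]

Each entry (A^⊗2)_ij equals the minimum over all length-2 walks i = v_0 → v_1 → … → v_2 = j of Σ_t A[v_t][v_{t+1}]. For example, for (i, j) = (0, 2) we minimise over 3 possible intermediate vertex sequences; the minimum is 4, attained along the walk 0 → 2 → 2.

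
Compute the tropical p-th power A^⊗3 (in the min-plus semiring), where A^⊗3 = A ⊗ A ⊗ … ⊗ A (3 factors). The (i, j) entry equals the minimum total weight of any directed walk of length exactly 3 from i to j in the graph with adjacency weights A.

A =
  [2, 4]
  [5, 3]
A^⊗3 =
  [6, 8]
  [9, 9]

Each entry (A^⊗3)_ij equals the minimum over all length-3 walks i = v_0 → v_1 → … → v_3 = j of Σ_t A[v_t][v_{t+1}]. For example, for (i, j) = (0, 1) we minimise over 4 possible intermediate vertex sequences; the minimum is 8, attained along the walk 0 → 0 → 0 → 1.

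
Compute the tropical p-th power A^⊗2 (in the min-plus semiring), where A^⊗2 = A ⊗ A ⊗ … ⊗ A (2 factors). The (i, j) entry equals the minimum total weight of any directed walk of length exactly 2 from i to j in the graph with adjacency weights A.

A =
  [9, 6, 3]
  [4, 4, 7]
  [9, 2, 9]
A^⊗2 =
  [10, 5, 12]
  [8, 8, 7]
  [6, 6, 9]

Each entry (A^⊗2)_ij equals the minimum over all length-2 walks i = v_0 → v_1 → … → v_2 = j of Σ_t A[v_t][v_{t+1}]. For example, for (i, j) = (0, 2) we minimise over 3 possible intermediate vertex sequences; the minimum is 12, attained along the walk 0 → 0 → 2.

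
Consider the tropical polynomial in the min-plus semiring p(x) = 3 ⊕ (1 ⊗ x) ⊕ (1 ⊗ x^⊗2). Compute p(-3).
p(-3) = -5

A tropical monomial a ⊗ x^⊗i evaluates to a + i · x. Evaluating each term at x = -3:
  Term 0 contributes 3 + 0 · -3 = 3
  Term 1 contributes 1 + 1 · -3 = -2
  Term 2 contributes 1 + 2 · -3 = -5
p(-3) = ⊕ of these = min[3, -2, -5] = -5.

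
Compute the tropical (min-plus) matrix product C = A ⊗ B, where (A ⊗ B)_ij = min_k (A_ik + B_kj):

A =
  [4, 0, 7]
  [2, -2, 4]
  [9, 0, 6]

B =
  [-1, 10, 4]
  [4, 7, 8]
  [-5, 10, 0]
A ⊗ B =
  [2, 7, 7]
  [-1, 5, 4]
  [1, 7, 6]

Apply the min-plus product entry-by-entry:
  C[0][0] = min over k of (A[0][0] + B[0][0] = 4 + -1 = 3, A[0][1] + B[1][0] = 0 + 4 = 4, A[0][2] + B[2][0] = 7 + -5 = 2) = 2 (attained at k = 2)
  C[0][1] = min over k of (A[0][0] + B[0][1] = 4 + 10 = 14, A[0][1] + B[1][1] = 0 + 7 = 7, A[0][2] + B[2][1] = 7 + 10 = 17) = 7 (attained at k = 1)
  C[0][2] = min over k of (A[0][0] + B[0][2] = 4 + 4 = 8, A[0][1] + B[1][2] = 0 + 8 = 8, A[0][2] + B[2][2] = 7 + 0 = 7) = 7 (attained at k = 2)
  C[1][0] = min over k of (A[1][0] + B[0][0] = 2 + -1 = 1, A[1][1] + B[1][0] = -2 + 4 = 2, A[1][2] + B[2][0] = 4 + -5 = -1) = -1 (attained at k = 2)
  C[1][1] = min over k of (A[1][0] + B[0][1] = 2 + 10 = 12, A[1][1] + B[1][1] = -2 + 7 = 5, A[1][2] + B[2][1] = 4 + 10 = 14) = 5 (attained at k = 1)
  C[1][2] = min over k of (A[1][0] + B[0][2] = 2 + 4 = 6, A[1][1] + B[1][2] = -2 + 8 = 6, A[1][2] + B[2][2] = 4 + 0 = 4) = 4 (attained at k = 2)
  C[2][0] = min over k of (A[2][0] + B[0][0] = 9 + -1 = 8, A[2][1] + B[1][0] = 0 + 4 = 4, A[2][2] + B[2][0] = 6 + -5 = 1) = 1 (attained at k = 2)
  C[2][1] = min over k of (A[2][0] + B[0][1] = 9 + 10 = 19, A[2][1] + B[1][1] = 0 + 7 = 7, A[2][2] + B[2][1] = 6 + 10 = 16) = 7 (attained at k = 1)
  C[2][2] = min over k of (A[2][0] + B[0][2] = 9 + 4 = 13, A[2][1] + B[1][2] = 0 + 8 = 8, A[2][2] + B[2][2] = 6 + 0 = 6) = 6 (attained at k = 2)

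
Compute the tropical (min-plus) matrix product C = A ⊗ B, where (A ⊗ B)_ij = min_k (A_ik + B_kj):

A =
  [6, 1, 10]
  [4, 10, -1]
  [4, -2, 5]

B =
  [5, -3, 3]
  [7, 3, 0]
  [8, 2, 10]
A ⊗ B =
  [8, 3, 1]
  [7, 1, 7]
  [5, 1, -2]

Apply the min-plus product entry-by-entry:
  C[0][0] = min over k of (A[0][0] + B[0][0] = 6 + 5 = 11, A[0][1] + B[1][0] = 1 + 7 = 8, A[0][2] + B[2][0] = 10 + 8 = 18) = 8 (attained at k = 1)
  C[0][1] = min over k of (A[0][0] + B[0][1] = 6 + -3 = 3, A[0][1] + B[1][1] = 1 + 3 = 4, A[0][2] + B[2][1] = 10 + 2 = 12) = 3 (attained at k = 0)
  C[0][2] = min over k of (A[0][0] + B[0][2] = 6 + 3 = 9, A[0][1] + B[1][2] = 1 + 0 = 1, A[0][2] + B[2][2] = 10 + 10 = 20) = 1 (attained at k = 1)
  C[1][0] = min over k of (A[1][0] + B[0][0] = 4 + 5 = 9, A[1][1] + B[1][0] = 10 + 7 = 17, A[1][2] + B[2][0] = -1 + 8 = 7) = 7 (attained at k = 2)
  C[1][1] = min over k of (A[1][0] + B[0][1] = 4 + -3 = 1, A[1][1] + B[1][1] = 10 + 3 = 13, A[1][2] + B[2][1] = -1 + 2 = 1) = 1 (attained at k = 0)
  C[1][2] = min over k of (A[1][0] + B[0][2] = 4 + 3 = 7, A[1][1] + B[1][2] = 10 + 0 = 10, A[1][2] + B[2][2] = -1 + 10 = 9) = 7 (attained at k = 0)
  C[2][0] = min over k of (A[2][0] + B[0][0] = 4 + 5 = 9, A[2][1] + B[1][0] = -2 + 7 = 5, A[2][2] + B[2][0] = 5 + 8 = 13) = 5 (attained at k = 1)
  C[2][1] = min over k of (A[2][0] + B[0][1] = 4 + -3 = 1, A[2][1] + B[1][1] = -2 + 3 = 1, A[2][2] + B[2][1] = 5 + 2 = 7) = 1 (attained at k = 0)
  C[2][2] = min over k of (A[2][0] + B[0][2] = 4 + 3 = 7, A[2][1] + B[1][2] = -2 + 0 = -2, A[2][2] + B[2][2] = 5 + 10 = 15) = -2 (attained at k = 1)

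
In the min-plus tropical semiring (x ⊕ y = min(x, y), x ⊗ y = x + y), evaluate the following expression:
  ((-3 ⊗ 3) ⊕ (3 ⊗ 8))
((-3 ⊗ 3) ⊕ (3 ⊗ 8)) = 0

Expand innermost to outermost. Recall ⊕ takes the minimum of its arguments and ⊗ takes their sum. Working out the expression ((-3 ⊗ 3) ⊕ (3 ⊗ 8)) gives 0.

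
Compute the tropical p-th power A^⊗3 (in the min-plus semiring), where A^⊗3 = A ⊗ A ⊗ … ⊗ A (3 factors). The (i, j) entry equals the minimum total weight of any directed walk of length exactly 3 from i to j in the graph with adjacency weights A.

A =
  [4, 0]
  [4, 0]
A^⊗3 =
  [4, 0]
  [4, 0]

Each entry (A^⊗3)_ij equals the minimum over all length-3 walks i = v_0 → v_1 → … → v_3 = j of Σ_t A[v_t][v_{t+1}]. For example, for (i, j) = (0, 1) we minimise over 4 possible intermediate vertex sequences; the minimum is 0, attained along the walk 0 → 1 → 1 → 1.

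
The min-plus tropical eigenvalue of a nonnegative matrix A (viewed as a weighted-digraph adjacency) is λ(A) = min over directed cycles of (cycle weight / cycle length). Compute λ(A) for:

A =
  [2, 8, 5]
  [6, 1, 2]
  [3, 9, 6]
λ(A) = 1

Enumerate directed cycles and compute their means (weight / length). Sample:
  cycle 0 → 0: weight = 2, length = 1, mean = 2/1 ≈ 2.000
  cycle 1 → 1: weight = 1, length = 1, mean = 1/1 ≈ 1.000
  cycle 2 → 2: weight = 6, length = 1, mean = 6/1 ≈ 6.000
  cycle 0 → 1 → 0: weight = 14, length = 2, mean = 14/2 ≈ 7.000
  cycle 0 → 2 → 0: weight = 8, length = 2, mean = 8/2 ≈ 4.000
  cycle 1 → 0 → 1: weight = 14, length = 2, mean = 14/2 ≈ 7.000
Minimum mean = 1.000, attained e.g. along the cycle 1 → 1 with weight 1 and length 1. So λ(A) = 1/1 = 1.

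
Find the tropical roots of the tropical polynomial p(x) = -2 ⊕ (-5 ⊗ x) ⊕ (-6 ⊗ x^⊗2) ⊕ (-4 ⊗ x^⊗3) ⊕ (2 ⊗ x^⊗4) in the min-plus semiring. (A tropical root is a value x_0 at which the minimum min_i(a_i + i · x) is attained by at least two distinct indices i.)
Roots: {-6, -2, 1, 3}

Each tropical root is a break point of the lower envelope of the lines y = a_i + i · x (there are 5 lines, with slopes 0, 1, ..., 4). Only the lines that attain the minimum somewhere contribute to roots; other lines are dominated. Here the surviving (envelope) indices are i = 4, i = 3, i = 2, i = 1, i = 0.
Intersections between consecutive envelope lines give the roots: for adjacent envelope indices i < j the intersection is x = (a_i − a_j) / (j − i). Reading off the sorted break points: {-6, -2, 1, 3}.
Verification: at each break x_0, at least two indices attain the minimum of min_i(a_i + i · x_0).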